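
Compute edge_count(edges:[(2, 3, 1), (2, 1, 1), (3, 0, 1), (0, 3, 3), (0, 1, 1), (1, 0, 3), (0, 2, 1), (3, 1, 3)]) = 8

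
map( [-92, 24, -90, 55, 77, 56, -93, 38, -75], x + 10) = -92+10=-82, 24+10=34, -90+10=-80, 55+10=65, 77+10=87, 56+10=66, -93+10=-83, 38+10=48, -75+10=-65
= [-82, 34, -80, 65, 87, 66, -83, 48, -65]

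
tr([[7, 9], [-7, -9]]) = diagonal: 7 + (-9)
= -2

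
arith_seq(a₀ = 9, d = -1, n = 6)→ [9, 8, 7, 6, 5, 4]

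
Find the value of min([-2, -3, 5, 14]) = -3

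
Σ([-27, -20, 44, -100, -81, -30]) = (-27) + (-20) + 44 + (-100) + (-81) + (-30)
= -214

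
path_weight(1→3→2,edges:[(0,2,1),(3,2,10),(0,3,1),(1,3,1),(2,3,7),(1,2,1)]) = 11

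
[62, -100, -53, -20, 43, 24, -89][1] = -100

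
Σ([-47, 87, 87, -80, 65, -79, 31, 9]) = 73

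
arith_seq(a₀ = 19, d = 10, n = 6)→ a_0 = 19 + 0*10 = 19
a_1 = 19 + 1*10 = 29
a_2 = 19 + 2*10 = 39
...
= [19, 29, 39, 49, 59, 69]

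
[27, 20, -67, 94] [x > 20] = [27, 94]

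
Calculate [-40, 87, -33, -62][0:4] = [-40, 87, -33, -62]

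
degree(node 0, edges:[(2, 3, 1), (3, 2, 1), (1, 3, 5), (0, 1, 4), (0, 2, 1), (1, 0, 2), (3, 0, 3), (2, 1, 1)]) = 4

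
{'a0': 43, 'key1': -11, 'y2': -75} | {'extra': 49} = {'a0': 43, 'key1': -11, 'y2': -75, 'extra': 49}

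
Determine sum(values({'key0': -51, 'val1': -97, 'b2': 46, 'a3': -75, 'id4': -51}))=(-51) + (-97) + 46 + (-75) + (-51)
= -228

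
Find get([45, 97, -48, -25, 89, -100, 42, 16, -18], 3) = -25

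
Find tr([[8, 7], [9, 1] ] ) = diagonal: 8 + 1
= 9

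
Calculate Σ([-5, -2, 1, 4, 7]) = 5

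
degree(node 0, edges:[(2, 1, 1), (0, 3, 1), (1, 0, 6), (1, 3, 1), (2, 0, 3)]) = 3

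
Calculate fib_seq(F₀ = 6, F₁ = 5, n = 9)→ F_2 = F_1 + F_0 = 11
F_3 = F_2 + F_1 = 16
F_4 = F_3 + F_2 = 27
...
= [6, 5, 11, 16, 27, 43, 70, 113, 183]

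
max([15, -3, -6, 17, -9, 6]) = 17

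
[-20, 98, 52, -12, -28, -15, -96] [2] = 52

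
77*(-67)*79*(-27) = 11004147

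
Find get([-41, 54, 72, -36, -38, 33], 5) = 33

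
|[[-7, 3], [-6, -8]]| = (-7)*(-8) - (3)*(-6)
= 74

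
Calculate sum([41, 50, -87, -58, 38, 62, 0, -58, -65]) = -77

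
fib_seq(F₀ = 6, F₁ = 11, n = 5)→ [6, 11, 17, 28, 45]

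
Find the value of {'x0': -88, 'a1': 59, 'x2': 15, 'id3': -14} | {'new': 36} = {'x0': -88, 'a1': 59, 'x2': 15, 'id3': -14, 'new': 36}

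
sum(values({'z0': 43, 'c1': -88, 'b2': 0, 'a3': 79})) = 34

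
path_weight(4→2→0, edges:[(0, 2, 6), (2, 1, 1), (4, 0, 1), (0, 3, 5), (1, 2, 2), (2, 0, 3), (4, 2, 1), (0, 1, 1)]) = 4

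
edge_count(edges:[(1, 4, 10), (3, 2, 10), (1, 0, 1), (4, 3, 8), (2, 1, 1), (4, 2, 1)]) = 6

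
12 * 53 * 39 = 24804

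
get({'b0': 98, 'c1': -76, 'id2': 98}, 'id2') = 98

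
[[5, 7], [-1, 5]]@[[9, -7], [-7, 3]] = [[-4, -14], [-44, 22]]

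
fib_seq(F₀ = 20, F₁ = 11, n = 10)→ F_2 = F_1 + F_0 = 31
F_3 = F_2 + F_1 = 42
F_4 = F_3 + F_2 = 73
...
= [20, 11, 31, 42, 73, 115, 188, 303, 491, 794]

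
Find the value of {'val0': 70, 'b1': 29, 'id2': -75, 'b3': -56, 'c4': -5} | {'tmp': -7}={'val0': 70, 'b1': 29, 'id2': -75, 'b3': -56, 'c4': -5, 'tmp': -7}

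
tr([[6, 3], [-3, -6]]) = diagonal: 6 + (-6)
= 0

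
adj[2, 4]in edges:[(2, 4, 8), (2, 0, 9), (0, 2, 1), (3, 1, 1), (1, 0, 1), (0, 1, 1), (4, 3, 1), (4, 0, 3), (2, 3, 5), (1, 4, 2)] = 8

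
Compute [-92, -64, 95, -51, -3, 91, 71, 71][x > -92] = [-64, 95, -51, -3, 91, 71, 71]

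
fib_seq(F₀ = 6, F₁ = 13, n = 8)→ [6, 13, 19, 32, 51, 83, 134, 217]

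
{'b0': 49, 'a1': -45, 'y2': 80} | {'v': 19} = {'b0': 49, 'a1': -45, 'y2': 80, 'v': 19}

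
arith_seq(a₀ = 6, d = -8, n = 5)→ a_0 = 6 + 0*-8 = 6
a_1 = 6 + 1*-8 = -2
a_2 = 6 + 2*-8 = -10
...
= [6, -2, -10, -18, -26]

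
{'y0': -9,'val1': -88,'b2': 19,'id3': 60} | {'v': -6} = {'y0': -9, 'val1': -88, 'b2': 19, 'id3': 60, 'v': -6}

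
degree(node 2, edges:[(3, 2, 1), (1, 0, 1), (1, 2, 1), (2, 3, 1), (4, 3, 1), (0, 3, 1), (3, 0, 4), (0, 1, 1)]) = incident: (3,2), (1,2), (2,3)
= 3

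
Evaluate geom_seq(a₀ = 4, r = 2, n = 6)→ [4, 8, 16, 32, 64, 128]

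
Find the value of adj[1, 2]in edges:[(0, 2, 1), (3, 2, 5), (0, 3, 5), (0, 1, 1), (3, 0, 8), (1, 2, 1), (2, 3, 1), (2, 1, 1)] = 1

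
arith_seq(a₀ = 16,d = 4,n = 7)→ [16, 20, 24, 28, 32, 36, 40]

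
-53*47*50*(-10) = 1245500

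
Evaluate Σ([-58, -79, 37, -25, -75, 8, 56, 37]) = -99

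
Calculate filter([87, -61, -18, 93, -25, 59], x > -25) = keep x where x > -25: 87✓, -61✗, -18✓, 93✓, -25✗, 59✓
= [87, -18, 93, 59]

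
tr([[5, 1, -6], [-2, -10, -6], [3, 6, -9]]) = diagonal: 5 + (-10) + (-9)
= -14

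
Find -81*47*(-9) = 34263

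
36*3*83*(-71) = -636444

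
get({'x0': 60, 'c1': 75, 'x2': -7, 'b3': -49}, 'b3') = -49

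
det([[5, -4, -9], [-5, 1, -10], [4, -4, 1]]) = -199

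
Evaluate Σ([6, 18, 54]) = 78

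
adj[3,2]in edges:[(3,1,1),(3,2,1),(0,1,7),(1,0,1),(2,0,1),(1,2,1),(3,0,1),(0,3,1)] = 1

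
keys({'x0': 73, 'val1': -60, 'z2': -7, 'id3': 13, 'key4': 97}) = ['x0', 'val1', 'z2', 'id3', 'key4']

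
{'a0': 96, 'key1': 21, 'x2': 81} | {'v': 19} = {'a0': 96, 'key1': 21, 'x2': 81, 'v': 19}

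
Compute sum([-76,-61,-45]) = (-76) + (-61) + (-45)
= -182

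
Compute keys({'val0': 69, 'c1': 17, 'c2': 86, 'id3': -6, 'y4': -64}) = ['val0', 'c1', 'c2', 'id3', 'y4']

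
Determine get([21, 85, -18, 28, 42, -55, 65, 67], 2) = -18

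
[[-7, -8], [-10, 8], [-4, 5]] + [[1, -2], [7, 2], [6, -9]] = [[-6, -10], [-3, 10], [2, -4]]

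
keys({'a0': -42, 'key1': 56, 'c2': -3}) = ['a0', 'key1', 'c2']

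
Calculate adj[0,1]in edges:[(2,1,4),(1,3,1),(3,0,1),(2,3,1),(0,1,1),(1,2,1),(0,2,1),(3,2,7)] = 1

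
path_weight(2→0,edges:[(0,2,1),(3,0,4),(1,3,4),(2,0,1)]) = w(2→0)=1
= 1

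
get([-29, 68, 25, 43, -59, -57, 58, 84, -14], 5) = -57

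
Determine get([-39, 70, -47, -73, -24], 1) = 70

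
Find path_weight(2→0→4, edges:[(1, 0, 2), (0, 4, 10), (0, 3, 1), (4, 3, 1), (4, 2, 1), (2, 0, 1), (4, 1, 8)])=11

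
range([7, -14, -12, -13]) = 21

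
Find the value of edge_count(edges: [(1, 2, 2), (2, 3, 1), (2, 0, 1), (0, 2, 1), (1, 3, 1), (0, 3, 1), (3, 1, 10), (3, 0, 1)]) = 8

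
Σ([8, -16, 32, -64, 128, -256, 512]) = 344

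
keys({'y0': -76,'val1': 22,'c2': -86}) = ['y0', 'val1', 'c2']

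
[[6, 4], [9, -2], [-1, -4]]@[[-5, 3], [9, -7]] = C[0][0] = (6)*(-5) + (4)*(9) = 6
C[0][1] = (6)*(3) + (4)*(-7) = -10
C[1][0] = (9)*(-5) + (-2)*(9) = -63
C[1][1] = (9)*(3) + (-2)*(-7) = 41
C[2][0] = (-1)*(-5) + (-4)*(9) = -31
C[2][1] = (-1)*(3) + (-4)*(-7) = 25
= [[6, -10], [-63, 41], [-31, 25]]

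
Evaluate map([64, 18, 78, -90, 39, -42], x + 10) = 64+10=74, 18+10=28, 78+10=88, -90+10=-80, 39+10=49, -42+10=-32
= [74, 28, 88, -80, 49, -32]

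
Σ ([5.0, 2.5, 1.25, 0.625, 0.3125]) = 5.0 + 2.5 + 1.25 + 0.625 + 0.3125
= 9.6875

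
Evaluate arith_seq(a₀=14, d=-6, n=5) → a_0 = 14 + 0*-6 = 14
a_1 = 14 + 1*-6 = 8
a_2 = 14 + 2*-6 = 2
...
= [14, 8, 2, -4, -10]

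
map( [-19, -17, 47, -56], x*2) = -19*2=-38, -17*2=-34, 47*2=94, -56*2=-112
= [-38, -34, 94, -112]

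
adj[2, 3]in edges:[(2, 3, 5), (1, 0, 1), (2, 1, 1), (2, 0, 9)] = 5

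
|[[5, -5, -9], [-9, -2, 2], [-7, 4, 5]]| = 205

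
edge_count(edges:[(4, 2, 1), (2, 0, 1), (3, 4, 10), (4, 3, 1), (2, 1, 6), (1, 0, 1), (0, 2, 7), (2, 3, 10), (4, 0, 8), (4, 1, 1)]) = 10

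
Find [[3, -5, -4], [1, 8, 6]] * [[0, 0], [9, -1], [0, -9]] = C[0][0] = (3)*(0) + (-5)*(9) + (-4)*(0) = -45
C[0][1] = (3)*(0) + (-5)*(-1) + (-4)*(-9) = 41
C[1][0] = (1)*(0) + (8)*(9) + (6)*(0) = 72
C[1][1] = (1)*(0) + (8)*(-1) + (6)*(-9) = -62
= [[-45, 41], [72, -62]]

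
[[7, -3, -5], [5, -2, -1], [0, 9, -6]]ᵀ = [[7, 5, 0], [-3, -2, 9], [-5, -1, -6]]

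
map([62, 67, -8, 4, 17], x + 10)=62+10=72, 67+10=77, -8+10=2, 4+10=14, 17+10=27
= [72, 77, 2, 14, 27]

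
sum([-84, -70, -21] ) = -175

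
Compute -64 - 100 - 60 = -224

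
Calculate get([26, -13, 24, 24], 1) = -13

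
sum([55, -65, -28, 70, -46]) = -14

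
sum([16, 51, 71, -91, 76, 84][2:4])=slice → [71, -91]
71 + (-91)
= -20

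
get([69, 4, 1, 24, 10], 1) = 4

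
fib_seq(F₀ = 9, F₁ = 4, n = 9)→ F_2 = F_1 + F_0 = 13
F_3 = F_2 + F_1 = 17
F_4 = F_3 + F_2 = 30
...
= [9, 4, 13, 17, 30, 47, 77, 124, 201]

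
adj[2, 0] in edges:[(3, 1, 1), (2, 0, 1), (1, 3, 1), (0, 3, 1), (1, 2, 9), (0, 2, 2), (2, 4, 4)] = 1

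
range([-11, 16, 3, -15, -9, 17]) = 32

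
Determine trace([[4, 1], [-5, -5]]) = diagonal: 4 + (-5)
= -1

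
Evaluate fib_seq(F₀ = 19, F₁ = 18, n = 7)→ F_2 = F_1 + F_0 = 37
F_3 = F_2 + F_1 = 55
F_4 = F_3 + F_2 = 92
...
= [19, 18, 37, 55, 92, 147, 239]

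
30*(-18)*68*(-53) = 1946160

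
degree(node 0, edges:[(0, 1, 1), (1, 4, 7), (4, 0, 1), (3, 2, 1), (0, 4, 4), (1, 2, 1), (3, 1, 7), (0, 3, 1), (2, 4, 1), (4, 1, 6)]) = 4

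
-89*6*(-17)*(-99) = -898722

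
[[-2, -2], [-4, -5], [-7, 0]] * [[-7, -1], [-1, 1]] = C[0][0] = (-2)*(-7) + (-2)*(-1) = 16
C[0][1] = (-2)*(-1) + (-2)*(1) = 0
C[1][0] = (-4)*(-7) + (-5)*(-1) = 33
C[1][1] = (-4)*(-1) + (-5)*(1) = -1
C[2][0] = (-7)*(-7) + (0)*(-1) = 49
C[2][1] = (-7)*(-1) + (0)*(1) = 7
= [[16, 0], [33, -1], [49, 7]]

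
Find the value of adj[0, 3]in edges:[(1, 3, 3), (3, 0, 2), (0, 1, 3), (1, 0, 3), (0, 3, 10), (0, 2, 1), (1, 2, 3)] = 10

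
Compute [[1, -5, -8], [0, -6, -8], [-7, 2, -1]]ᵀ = [[1, 0, -7], [-5, -6, 2], [-8, -8, -1]]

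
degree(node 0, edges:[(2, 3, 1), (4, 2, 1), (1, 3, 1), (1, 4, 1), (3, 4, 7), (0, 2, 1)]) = 1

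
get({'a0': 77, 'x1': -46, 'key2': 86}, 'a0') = 77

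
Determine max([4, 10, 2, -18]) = 10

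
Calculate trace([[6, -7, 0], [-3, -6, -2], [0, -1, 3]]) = diagonal: 6 + (-6) + 3
= 3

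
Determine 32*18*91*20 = 1048320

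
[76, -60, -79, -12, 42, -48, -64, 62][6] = -64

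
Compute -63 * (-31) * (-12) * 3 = -70308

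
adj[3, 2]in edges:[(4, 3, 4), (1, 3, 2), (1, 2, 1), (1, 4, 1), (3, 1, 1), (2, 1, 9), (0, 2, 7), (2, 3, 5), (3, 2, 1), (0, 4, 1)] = 1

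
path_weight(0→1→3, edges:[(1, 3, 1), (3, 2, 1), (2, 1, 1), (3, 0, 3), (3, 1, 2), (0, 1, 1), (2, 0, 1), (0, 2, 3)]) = 2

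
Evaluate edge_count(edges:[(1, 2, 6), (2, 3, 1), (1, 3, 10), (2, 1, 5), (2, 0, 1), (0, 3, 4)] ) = 6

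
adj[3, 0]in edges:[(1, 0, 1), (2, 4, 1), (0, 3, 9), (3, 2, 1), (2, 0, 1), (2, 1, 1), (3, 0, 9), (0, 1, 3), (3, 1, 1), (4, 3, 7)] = 9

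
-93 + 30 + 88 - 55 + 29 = -1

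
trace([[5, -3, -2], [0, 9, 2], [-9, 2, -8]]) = diagonal: 5 + 9 + (-8)
= 6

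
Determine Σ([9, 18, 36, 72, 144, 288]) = 567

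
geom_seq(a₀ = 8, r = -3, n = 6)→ a_0 = 8*(-3)^0 = 8
a_1 = 8*(-3)^1 = -24
a_2 = 8*(-3)^2 = 72
...
= [8, -24, 72, -216, 648, -1944]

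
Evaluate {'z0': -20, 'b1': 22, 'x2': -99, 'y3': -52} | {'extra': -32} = {'z0': -20, 'b1': 22, 'x2': -99, 'y3': -52, 'extra': -32}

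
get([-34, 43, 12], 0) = -34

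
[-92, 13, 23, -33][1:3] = [13, 23]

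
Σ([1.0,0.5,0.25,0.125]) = 1.0 + 0.5 + 0.25 + 0.125
= 1.875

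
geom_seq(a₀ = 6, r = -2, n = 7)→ a_0 = 6*(-2)^0 = 6
a_1 = 6*(-2)^1 = -12
a_2 = 6*(-2)^2 = 24
...
= [6, -12, 24, -48, 96, -192, 384]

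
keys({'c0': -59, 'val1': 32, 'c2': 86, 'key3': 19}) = ['c0', 'val1', 'c2', 'key3']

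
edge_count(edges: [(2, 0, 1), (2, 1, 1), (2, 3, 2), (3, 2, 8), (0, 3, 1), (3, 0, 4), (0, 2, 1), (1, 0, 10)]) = 8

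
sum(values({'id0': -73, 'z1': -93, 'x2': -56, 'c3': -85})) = -307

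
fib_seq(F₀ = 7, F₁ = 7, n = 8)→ [7, 7, 14, 21, 35, 56, 91, 147]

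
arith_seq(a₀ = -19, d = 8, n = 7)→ a_0 = -19 + 0*8 = -19
a_1 = -19 + 1*8 = -11
a_2 = -19 + 2*8 = -3
...
= [-19, -11, -3, 5, 13, 21, 29]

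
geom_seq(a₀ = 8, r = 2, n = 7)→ [8, 16, 32, 64, 128, 256, 512]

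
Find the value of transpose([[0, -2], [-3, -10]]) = [[0, -3], [-2, -10]]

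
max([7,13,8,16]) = 16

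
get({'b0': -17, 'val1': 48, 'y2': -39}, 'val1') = 48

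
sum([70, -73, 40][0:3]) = 37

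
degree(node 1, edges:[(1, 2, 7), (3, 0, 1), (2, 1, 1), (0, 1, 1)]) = incident: (1,2), (2,1), (0,1)
= 3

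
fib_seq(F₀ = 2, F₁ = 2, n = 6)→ F_2 = F_1 + F_0 = 4
F_3 = F_2 + F_1 = 6
F_4 = F_3 + F_2 = 10
...
= [2, 2, 4, 6, 10, 16]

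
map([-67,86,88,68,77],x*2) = [-134, 172, 176, 136, 154]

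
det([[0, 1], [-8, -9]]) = (0)*(-9) - (1)*(-8)
= 8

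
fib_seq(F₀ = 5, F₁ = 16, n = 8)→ [5, 16, 21, 37, 58, 95, 153, 248]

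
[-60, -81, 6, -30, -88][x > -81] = [-60, 6, -30]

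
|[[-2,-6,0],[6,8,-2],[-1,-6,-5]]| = (1)*(-2)*det([[8, -2], [-6, -5]]) + (-1)*(-6)*det([[6, -2], [-1, -5]]) + (1)*(0)*det([[6, 8], [-1, -6]])
= 104 + -192 + 0
= -88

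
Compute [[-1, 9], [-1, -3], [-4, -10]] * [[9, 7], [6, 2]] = C[0][0] = (-1)*(9) + (9)*(6) = 45
C[0][1] = (-1)*(7) + (9)*(2) = 11
C[1][0] = (-1)*(9) + (-3)*(6) = -27
C[1][1] = (-1)*(7) + (-3)*(2) = -13
C[2][0] = (-4)*(9) + (-10)*(6) = -96
C[2][1] = (-4)*(7) + (-10)*(2) = -48
= [[45, 11], [-27, -13], [-96, -48]]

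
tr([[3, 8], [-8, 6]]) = diagonal: 3 + 6
= 9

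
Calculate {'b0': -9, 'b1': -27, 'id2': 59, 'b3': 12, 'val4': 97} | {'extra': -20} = {'b0': -9, 'b1': -27, 'id2': 59, 'b3': 12, 'val4': 97, 'extra': -20}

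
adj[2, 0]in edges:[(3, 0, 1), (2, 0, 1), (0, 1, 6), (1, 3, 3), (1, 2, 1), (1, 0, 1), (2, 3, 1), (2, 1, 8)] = 1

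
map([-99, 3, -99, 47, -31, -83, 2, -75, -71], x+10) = -99+10=-89, 3+10=13, -99+10=-89, 47+10=57, -31+10=-21, -83+10=-73, 2+10=12, -75+10=-65, -71+10=-61
= [-89, 13, -89, 57, -21, -73, 12, -65, -61]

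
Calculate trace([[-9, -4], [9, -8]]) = -17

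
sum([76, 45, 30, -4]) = 76 + 45 + 30 + (-4)
= 147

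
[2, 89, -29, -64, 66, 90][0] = 2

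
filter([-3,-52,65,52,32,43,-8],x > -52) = [-3, 65, 52, 32, 43, -8]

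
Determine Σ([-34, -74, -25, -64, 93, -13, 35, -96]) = -178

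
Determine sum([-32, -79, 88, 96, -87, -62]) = (-32) + (-79) + 88 + 96 + (-87) + (-62)
= -76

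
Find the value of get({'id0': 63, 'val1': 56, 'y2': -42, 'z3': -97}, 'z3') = -97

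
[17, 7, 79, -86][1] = 7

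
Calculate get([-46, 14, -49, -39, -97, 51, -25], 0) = -46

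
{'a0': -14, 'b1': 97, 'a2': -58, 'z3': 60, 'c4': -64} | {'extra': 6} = {'a0': -14, 'b1': 97, 'a2': -58, 'z3': 60, 'c4': -64, 'extra': 6}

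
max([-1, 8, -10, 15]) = 15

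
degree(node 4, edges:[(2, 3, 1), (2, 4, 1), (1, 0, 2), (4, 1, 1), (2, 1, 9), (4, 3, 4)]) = 3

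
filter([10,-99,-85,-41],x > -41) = keep x where x > -41: 10✓, -99✗, -85✗, -41✗
= [10]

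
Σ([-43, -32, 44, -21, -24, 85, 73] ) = (-43) + (-32) + 44 + (-21) + (-24) + 85 + 73
= 82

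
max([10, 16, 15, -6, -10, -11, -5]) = 16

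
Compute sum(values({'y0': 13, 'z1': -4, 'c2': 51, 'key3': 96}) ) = 13 + (-4) + 51 + 96
= 156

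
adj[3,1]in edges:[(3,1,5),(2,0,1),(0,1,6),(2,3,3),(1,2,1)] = 5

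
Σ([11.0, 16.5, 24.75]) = 52.25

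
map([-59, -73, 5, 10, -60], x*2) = [-118, -146, 10, 20, -120]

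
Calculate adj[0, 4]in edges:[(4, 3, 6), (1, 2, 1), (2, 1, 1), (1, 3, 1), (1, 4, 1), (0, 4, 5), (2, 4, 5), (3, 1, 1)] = 5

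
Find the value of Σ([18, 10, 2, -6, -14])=18 + 10 + 2 + (-6) + (-14)
= 10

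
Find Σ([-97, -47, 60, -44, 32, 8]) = (-97) + (-47) + 60 + (-44) + 32 + 8
= -88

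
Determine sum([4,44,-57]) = -9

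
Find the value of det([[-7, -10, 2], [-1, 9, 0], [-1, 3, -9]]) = 669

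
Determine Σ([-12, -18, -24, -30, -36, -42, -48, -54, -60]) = (-12) + (-18) + (-24) + (-30) + (-36) + (-42) + (-48) + (-54) + (-60)
= -324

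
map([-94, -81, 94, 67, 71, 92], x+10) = [-84, -71, 104, 77, 81, 102]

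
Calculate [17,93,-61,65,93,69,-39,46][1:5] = [93, -61, 65, 93]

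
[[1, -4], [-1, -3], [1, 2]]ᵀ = [[1, -1, 1], [-4, -3, 2]]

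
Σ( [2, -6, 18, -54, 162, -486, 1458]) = 1094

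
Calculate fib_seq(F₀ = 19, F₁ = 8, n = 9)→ [19, 8, 27, 35, 62, 97, 159, 256, 415]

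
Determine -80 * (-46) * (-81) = -298080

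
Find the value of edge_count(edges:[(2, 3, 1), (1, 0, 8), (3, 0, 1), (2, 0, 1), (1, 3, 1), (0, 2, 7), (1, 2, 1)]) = 7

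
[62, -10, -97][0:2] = [62, -10]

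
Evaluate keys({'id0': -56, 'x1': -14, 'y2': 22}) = ['id0', 'x1', 'y2']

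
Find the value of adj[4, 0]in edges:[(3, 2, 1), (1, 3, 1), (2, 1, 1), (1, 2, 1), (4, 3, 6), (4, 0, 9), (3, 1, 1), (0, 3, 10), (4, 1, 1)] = 9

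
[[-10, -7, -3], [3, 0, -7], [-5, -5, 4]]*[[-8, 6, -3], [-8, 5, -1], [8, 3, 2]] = [[112, -104, 31], [-80, -3, -23], [112, -43, 28]]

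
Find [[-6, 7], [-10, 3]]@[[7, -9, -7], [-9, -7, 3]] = C[0][0] = (-6)*(7) + (7)*(-9) = -105
C[0][1] = (-6)*(-9) + (7)*(-7) = 5
C[0][2] = (-6)*(-7) + (7)*(3) = 63
C[1][0] = (-10)*(7) + (3)*(-9) = -97
C[1][1] = (-10)*(-9) + (3)*(-7) = 69
C[1][2] = (-10)*(-7) + (3)*(3) = 79
= [[-105, 5, 63], [-97, 69, 79]]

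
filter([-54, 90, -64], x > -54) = [90]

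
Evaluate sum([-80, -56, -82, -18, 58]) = -178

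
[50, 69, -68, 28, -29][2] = -68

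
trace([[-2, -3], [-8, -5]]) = -7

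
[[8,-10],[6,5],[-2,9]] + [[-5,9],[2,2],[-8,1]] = [[3, -1], [8, 7], [-10, 10]]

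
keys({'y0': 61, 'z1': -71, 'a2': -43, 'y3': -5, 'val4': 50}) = ['y0', 'z1', 'a2', 'y3', 'val4']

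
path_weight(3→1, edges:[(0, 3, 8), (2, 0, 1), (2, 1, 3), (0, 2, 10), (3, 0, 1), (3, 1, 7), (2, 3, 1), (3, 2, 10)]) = w(3→1)=7
= 7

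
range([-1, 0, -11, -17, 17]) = 34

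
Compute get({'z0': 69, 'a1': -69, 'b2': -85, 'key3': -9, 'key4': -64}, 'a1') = -69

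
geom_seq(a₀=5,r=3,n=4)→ a_0 = 5*3^0 = 5
a_1 = 5*3^1 = 15
a_2 = 5*3^2 = 45
...
= [5, 15, 45, 135]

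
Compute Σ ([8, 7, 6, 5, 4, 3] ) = 8 + 7 + 6 + 5 + 4 + 3
= 33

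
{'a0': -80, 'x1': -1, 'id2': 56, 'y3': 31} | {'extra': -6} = {'a0': -80, 'x1': -1, 'id2': 56, 'y3': 31, 'extra': -6}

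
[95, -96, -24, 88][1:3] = [-96, -24]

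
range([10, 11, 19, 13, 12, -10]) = 29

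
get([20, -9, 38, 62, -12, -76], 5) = -76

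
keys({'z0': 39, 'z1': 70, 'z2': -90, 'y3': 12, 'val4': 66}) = ['z0', 'z1', 'z2', 'y3', 'val4']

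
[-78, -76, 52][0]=-78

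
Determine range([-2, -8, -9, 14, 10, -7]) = 23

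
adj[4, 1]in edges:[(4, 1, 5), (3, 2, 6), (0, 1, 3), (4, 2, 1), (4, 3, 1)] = 5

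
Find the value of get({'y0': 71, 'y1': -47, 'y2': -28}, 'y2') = -28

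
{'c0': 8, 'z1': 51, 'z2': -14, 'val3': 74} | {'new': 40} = {'c0': 8, 'z1': 51, 'z2': -14, 'val3': 74, 'new': 40}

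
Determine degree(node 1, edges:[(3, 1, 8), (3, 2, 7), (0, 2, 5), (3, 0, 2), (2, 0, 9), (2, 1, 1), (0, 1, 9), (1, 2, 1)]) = 4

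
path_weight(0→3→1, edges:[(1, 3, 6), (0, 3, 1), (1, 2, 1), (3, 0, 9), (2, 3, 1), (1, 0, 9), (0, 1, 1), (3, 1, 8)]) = w(0→3)=1 + w(3→1)=8
= 9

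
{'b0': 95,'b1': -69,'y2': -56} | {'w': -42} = {'b0': 95, 'b1': -69, 'y2': -56, 'w': -42}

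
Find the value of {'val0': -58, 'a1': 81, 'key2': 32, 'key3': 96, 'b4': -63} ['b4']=-63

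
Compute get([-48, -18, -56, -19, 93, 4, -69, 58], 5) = 4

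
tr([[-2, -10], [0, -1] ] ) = -3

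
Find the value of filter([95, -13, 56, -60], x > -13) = [95, 56]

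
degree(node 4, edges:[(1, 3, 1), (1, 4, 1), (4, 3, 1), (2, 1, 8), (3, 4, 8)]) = 3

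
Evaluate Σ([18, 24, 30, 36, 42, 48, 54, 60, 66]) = 18 + 24 + 30 + 36 + 42 + 48 + 54 + 60 + 66
= 378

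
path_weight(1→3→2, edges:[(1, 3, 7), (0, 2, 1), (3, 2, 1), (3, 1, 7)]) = 8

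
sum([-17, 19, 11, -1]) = (-17) + 19 + 11 + (-1)
= 12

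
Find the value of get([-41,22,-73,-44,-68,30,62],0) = -41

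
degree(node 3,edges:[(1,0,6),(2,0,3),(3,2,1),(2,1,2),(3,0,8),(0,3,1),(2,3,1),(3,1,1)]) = incident: (3,2), (3,0), (0,3), (2,3), (3,1)
= 5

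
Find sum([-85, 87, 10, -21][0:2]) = slice → [-85, 87]
(-85) + 87
= 2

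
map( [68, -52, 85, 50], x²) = (68)²=4624, (-52)²=2704, (85)²=7225, (50)²=2500
= [4624, 2704, 7225, 2500]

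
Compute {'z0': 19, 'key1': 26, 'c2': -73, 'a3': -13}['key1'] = 26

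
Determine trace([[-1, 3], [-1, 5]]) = diagonal: (-1) + 5
= 4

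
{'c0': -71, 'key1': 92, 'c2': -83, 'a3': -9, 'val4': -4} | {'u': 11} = {'c0': -71, 'key1': 92, 'c2': -83, 'a3': -9, 'val4': -4, 'u': 11}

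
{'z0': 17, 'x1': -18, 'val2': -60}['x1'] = -18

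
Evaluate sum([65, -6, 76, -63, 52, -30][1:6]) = 29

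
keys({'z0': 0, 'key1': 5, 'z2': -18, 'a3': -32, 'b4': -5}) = ['z0', 'key1', 'z2', 'a3', 'b4']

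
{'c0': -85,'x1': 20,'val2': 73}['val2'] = 73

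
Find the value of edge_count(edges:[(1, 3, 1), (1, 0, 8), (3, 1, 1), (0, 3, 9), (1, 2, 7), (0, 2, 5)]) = 6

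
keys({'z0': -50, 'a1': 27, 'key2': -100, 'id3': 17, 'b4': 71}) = ['z0', 'a1', 'key2', 'id3', 'b4']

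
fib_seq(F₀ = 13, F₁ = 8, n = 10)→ [13, 8, 21, 29, 50, 79, 129, 208, 337, 545]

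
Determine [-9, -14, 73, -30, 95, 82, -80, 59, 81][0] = -9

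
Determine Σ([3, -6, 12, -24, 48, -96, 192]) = 129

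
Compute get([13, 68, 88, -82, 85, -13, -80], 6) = -80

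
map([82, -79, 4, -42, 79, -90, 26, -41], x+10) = 82+10=92, -79+10=-69, 4+10=14, -42+10=-32, 79+10=89, -90+10=-80, 26+10=36, -41+10=-31
= [92, -69, 14, -32, 89, -80, 36, -31]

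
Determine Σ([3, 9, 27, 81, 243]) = 3 + 9 + 27 + 81 + 243
= 363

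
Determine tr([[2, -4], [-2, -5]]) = -3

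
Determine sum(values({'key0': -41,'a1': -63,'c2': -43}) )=(-41) + (-63) + (-43)
= -147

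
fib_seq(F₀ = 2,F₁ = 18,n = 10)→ [2, 18, 20, 38, 58, 96, 154, 250, 404, 654]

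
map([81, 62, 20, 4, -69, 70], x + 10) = 81+10=91, 62+10=72, 20+10=30, 4+10=14, -69+10=-59, 70+10=80
= [91, 72, 30, 14, -59, 80]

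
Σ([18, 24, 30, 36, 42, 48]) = 18 + 24 + 30 + 36 + 42 + 48
= 198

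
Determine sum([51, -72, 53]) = 51 + (-72) + 53
= 32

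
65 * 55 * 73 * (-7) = -1826825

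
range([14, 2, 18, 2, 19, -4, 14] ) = 23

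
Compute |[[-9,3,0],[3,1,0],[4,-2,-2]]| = (1)*(-9)*det([[1, 0], [-2, -2]]) + (-1)*(3)*det([[3, 0], [4, -2]]) + (1)*(0)*det([[3, 1], [4, -2]])
= 18 + 18 + 0
= 36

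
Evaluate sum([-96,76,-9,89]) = 60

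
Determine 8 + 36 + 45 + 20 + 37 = 146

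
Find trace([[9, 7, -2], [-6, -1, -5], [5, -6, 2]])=10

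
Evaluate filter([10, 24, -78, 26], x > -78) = keep x where x > -78: 10✓, 24✓, -78✗, 26✓
= [10, 24, 26]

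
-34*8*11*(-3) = 8976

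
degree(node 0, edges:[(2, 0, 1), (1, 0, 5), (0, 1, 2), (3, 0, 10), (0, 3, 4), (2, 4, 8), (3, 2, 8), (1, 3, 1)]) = incident: (2,0), (1,0), (0,1), (3,0), (0,3)
= 5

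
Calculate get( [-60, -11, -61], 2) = -61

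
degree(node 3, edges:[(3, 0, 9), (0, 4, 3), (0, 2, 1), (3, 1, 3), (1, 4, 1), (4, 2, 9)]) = incident: (3,0), (3,1)
= 2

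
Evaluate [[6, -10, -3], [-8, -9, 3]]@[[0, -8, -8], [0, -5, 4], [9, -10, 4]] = [[-27, 32, -100], [27, 79, 40]]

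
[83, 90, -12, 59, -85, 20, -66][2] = -12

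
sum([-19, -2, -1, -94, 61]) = (-19) + (-2) + (-1) + (-94) + 61
= -55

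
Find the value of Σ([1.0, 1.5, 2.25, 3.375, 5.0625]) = 13.1875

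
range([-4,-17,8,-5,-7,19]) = 36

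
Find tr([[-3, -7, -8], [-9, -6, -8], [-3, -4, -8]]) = -17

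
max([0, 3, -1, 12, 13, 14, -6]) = 14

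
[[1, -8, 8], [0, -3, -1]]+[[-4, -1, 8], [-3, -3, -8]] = [[-3, -9, 16], [-3, -6, -9]]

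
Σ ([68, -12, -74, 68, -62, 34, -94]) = 68 + (-12) + (-74) + 68 + (-62) + 34 + (-94)
= -72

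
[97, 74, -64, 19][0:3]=[97, 74, -64]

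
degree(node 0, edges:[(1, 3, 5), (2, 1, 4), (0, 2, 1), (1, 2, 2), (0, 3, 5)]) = 2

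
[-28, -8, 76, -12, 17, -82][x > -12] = keep x where x > -12: -28✗, -8✓, 76✓, -12✗, 17✓, -82✗
= [-8, 76, 17]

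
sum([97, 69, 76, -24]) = 97 + 69 + 76 + (-24)
= 218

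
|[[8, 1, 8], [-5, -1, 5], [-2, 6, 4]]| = -518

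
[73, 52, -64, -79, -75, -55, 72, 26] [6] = 72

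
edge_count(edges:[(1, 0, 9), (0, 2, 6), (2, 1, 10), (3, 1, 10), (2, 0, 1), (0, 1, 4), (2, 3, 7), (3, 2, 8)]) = 8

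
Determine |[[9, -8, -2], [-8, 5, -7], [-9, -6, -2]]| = (1)*(9)*det([[5, -7], [-6, -2]]) + (-1)*(-8)*det([[-8, -7], [-9, -2]]) + (1)*(-2)*det([[-8, 5], [-9, -6]])
= -468 + -376 + -186
= -1030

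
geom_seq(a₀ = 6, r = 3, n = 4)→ [6, 18, 54, 162]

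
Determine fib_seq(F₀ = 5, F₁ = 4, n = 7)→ F_2 = F_1 + F_0 = 9
F_3 = F_2 + F_1 = 13
F_4 = F_3 + F_2 = 22
...
= [5, 4, 9, 13, 22, 35, 57]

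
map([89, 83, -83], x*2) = [178, 166, -166]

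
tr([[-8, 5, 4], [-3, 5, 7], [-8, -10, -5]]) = -8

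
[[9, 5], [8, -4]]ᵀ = [[9, 8], [5, -4]]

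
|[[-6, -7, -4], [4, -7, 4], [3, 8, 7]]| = 386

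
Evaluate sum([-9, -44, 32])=(-9) + (-44) + 32
= -21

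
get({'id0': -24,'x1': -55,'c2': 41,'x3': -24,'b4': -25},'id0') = -24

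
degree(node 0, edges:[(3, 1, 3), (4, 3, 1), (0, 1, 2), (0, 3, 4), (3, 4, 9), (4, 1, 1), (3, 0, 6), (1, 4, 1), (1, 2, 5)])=3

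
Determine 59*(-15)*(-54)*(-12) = -573480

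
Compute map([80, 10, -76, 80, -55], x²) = [6400, 100, 5776, 6400, 3025]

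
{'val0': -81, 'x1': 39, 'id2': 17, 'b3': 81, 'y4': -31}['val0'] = -81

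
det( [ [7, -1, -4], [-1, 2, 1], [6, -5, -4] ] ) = 5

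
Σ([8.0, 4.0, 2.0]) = 14.0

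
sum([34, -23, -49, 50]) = 12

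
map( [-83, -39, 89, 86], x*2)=-83*2=-166, -39*2=-78, 89*2=178, 86*2=172
= [-166, -78, 178, 172]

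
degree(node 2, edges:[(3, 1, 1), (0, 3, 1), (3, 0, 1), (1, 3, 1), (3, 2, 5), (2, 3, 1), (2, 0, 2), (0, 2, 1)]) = incident: (3,2), (2,3), (2,0), (0,2)
= 4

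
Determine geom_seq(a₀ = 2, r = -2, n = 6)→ a_0 = 2*(-2)^0 = 2
a_1 = 2*(-2)^1 = -4
a_2 = 2*(-2)^2 = 8
...
= [2, -4, 8, -16, 32, -64]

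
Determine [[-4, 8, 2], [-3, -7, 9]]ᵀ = [[-4, -3], [8, -7], [2, 9]]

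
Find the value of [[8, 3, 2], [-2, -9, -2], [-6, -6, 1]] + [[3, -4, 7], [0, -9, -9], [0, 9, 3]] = [[11, -1, 9], [-2, -18, -11], [-6, 3, 4]]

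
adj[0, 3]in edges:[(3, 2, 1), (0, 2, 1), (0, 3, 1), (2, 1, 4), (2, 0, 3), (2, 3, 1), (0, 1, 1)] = 1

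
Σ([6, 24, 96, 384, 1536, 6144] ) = 8190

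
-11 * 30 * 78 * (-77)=1981980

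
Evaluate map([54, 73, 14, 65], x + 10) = [64, 83, 24, 75]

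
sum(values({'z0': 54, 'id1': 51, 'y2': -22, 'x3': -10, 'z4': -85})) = 54 + 51 + (-22) + (-10) + (-85)
= -12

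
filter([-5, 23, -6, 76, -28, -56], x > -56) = [-5, 23, -6, 76, -28]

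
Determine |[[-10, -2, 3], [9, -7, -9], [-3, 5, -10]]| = -1312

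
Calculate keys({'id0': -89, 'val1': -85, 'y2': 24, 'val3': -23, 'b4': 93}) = ['id0', 'val1', 'y2', 'val3', 'b4']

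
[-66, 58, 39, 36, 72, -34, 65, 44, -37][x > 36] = [58, 39, 72, 65, 44]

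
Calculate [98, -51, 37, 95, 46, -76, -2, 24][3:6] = [95, 46, -76]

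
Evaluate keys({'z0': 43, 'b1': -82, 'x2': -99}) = ['z0', 'b1', 'x2']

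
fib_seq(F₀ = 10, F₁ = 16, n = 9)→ [10, 16, 26, 42, 68, 110, 178, 288, 466]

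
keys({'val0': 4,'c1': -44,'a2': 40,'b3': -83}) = ['val0', 'c1', 'a2', 'b3']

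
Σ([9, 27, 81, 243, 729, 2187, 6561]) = 9 + 27 + 81 + 243 + 729 + 2187 + 6561
= 9837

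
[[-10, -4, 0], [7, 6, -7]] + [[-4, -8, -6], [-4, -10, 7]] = [[-14, -12, -6], [3, -4, 0]]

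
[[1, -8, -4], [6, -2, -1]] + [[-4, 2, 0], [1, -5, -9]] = [[-3, -6, -4], [7, -7, -10]]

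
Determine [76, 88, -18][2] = -18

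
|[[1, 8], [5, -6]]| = (1)*(-6) - (8)*(5)
= -46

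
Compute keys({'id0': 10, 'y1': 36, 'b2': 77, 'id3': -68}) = ['id0', 'y1', 'b2', 'id3']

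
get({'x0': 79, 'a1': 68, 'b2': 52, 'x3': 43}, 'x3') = 43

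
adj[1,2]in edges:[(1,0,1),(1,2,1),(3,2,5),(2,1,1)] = 1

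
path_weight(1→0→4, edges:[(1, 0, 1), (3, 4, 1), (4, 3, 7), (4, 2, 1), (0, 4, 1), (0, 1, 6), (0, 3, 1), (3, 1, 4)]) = 2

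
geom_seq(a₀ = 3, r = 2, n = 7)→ [3, 6, 12, 24, 48, 96, 192]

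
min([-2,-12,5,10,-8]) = -12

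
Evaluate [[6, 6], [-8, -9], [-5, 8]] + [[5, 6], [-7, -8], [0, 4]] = [[11, 12], [-15, -17], [-5, 12]]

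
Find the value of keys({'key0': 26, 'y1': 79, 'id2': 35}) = ['key0', 'y1', 'id2']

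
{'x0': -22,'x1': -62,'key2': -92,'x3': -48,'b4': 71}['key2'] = -92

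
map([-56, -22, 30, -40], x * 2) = -56*2=-112, -22*2=-44, 30*2=60, -40*2=-80
= [-112, -44, 60, -80]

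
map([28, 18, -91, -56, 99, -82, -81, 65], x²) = [784, 324, 8281, 3136, 9801, 6724, 6561, 4225]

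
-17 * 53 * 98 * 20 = -1765960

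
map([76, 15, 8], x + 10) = 76+10=86, 15+10=25, 8+10=18
= [86, 25, 18]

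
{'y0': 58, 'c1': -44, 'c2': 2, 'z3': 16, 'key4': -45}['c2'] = 2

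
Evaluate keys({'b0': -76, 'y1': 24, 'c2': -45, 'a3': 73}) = ['b0', 'y1', 'c2', 'a3']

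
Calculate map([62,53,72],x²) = (62)²=3844, (53)²=2809, (72)²=5184
= [3844, 2809, 5184]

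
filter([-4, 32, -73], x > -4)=[32]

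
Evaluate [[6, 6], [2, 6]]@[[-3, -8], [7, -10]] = C[0][0] = (6)*(-3) + (6)*(7) = 24
C[0][1] = (6)*(-8) + (6)*(-10) = -108
C[1][0] = (2)*(-3) + (6)*(7) = 36
C[1][1] = (2)*(-8) + (6)*(-10) = -76
= [[24, -108], [36, -76]]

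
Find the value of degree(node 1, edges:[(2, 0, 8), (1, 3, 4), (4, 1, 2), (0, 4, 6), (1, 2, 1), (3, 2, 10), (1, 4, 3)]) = 4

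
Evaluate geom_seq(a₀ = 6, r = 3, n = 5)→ a_0 = 6*3^0 = 6
a_1 = 6*3^1 = 18
a_2 = 6*3^2 = 54
...
= [6, 18, 54, 162, 486]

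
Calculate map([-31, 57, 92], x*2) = [-62, 114, 184]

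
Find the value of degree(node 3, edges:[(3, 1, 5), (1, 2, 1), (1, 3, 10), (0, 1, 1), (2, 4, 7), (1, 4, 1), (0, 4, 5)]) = 2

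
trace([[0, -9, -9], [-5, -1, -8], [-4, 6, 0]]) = diagonal: 0 + (-1) + 0
= -1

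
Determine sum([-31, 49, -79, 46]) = -15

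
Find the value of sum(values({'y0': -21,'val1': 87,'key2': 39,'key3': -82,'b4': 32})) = (-21) + 87 + 39 + (-82) + 32
= 55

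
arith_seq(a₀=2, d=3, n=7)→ [2, 5, 8, 11, 14, 17, 20]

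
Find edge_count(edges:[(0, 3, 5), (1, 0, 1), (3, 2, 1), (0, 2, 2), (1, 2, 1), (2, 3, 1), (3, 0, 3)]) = 7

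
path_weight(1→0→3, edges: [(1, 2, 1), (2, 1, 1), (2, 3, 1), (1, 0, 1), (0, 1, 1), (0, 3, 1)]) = w(1→0)=1 + w(0→3)=1
= 2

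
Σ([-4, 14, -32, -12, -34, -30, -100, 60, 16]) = -122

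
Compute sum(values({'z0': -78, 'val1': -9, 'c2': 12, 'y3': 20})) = -55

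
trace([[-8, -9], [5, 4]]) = -4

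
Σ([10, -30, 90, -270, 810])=10 + -30 + 90 + -270 + 810
= 610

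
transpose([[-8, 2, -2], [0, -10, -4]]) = [[-8, 0], [2, -10], [-2, -4]]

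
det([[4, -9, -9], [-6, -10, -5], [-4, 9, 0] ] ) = 846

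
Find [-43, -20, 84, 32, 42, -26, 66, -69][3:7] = [32, 42, -26, 66]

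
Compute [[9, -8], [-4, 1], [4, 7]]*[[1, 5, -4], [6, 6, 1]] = C[0][0] = (9)*(1) + (-8)*(6) = -39
C[0][1] = (9)*(5) + (-8)*(6) = -3
C[0][2] = (9)*(-4) + (-8)*(1) = -44
C[1][0] = (-4)*(1) + (1)*(6) = 2
C[1][1] = (-4)*(5) + (1)*(6) = -14
C[1][2] = (-4)*(-4) + (1)*(1) = 17
... (3 more cells)
= [[-39, -3, -44], [2, -14, 17], [46, 62, -9]]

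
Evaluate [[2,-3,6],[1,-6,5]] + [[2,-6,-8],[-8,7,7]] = [[4, -9, -2], [-7, 1, 12]]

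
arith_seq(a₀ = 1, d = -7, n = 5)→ [1, -6, -13, -20, -27]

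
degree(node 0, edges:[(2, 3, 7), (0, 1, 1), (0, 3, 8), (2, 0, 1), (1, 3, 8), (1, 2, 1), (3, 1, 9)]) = 3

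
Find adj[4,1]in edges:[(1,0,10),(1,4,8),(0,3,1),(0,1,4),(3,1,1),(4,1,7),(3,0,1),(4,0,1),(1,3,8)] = 7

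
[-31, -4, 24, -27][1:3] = [-4, 24]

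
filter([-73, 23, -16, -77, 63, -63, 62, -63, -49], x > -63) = [23, -16, 63, 62, -49]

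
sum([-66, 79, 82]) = (-66) + 79 + 82
= 95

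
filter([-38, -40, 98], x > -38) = [98]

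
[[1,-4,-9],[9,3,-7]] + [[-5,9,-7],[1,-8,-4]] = [[-4, 5, -16], [10, -5, -11]]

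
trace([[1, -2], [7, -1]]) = 0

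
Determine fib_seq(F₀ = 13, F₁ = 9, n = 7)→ F_2 = F_1 + F_0 = 22
F_3 = F_2 + F_1 = 31
F_4 = F_3 + F_2 = 53
...
= [13, 9, 22, 31, 53, 84, 137]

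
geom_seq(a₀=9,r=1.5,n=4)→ a_0 = 9*1.5^0 = 9.0
a_1 = 9*1.5^1 = 13.5
a_2 = 9*1.5^2 = 20.25
...
= [9.0, 13.5, 20.25, 30.375]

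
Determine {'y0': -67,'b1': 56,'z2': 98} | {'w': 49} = {'y0': -67, 'b1': 56, 'z2': 98, 'w': 49}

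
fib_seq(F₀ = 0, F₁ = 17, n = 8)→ [0, 17, 17, 34, 51, 85, 136, 221]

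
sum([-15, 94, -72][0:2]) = 79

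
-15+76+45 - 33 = 73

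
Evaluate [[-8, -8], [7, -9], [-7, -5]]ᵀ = [[-8, 7, -7], [-8, -9, -5]]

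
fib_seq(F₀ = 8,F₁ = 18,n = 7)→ F_2 = F_1 + F_0 = 26
F_3 = F_2 + F_1 = 44
F_4 = F_3 + F_2 = 70
...
= [8, 18, 26, 44, 70, 114, 184]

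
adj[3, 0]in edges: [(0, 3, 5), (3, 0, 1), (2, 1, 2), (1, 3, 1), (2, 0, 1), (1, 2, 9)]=1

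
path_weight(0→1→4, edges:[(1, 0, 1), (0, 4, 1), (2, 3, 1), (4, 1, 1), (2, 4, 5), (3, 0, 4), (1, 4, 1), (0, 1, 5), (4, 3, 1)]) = 6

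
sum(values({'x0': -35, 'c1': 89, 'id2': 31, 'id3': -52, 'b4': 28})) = (-35) + 89 + 31 + (-52) + 28
= 61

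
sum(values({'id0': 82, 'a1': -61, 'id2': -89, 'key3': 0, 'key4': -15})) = -83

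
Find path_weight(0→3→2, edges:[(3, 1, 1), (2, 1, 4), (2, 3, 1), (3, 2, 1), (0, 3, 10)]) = w(0→3)=10 + w(3→2)=1
= 11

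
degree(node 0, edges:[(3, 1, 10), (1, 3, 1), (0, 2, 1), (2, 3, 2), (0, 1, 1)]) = 2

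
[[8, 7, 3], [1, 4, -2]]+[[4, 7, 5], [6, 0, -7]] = [[12, 14, 8], [7, 4, -9]]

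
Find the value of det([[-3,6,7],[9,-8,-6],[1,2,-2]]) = (1)*(-3)*det([[-8, -6], [2, -2]]) + (-1)*(6)*det([[9, -6], [1, -2]]) + (1)*(7)*det([[9, -8], [1, 2]])
= -84 + 72 + 182
= 170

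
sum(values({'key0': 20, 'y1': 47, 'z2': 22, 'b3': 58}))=20 + 47 + 22 + 58
= 147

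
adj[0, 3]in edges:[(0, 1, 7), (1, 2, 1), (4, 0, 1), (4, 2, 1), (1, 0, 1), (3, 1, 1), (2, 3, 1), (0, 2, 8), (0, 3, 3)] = 3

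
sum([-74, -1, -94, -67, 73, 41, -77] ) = -199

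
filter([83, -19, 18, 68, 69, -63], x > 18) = [83, 68, 69]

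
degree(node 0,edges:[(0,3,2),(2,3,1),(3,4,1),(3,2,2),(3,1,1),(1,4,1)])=1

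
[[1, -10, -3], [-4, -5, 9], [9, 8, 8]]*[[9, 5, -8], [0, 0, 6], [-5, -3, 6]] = C[0][0] = (1)*(9) + (-10)*(0) + (-3)*(-5) = 24
C[0][1] = (1)*(5) + (-10)*(0) + (-3)*(-3) = 14
C[0][2] = (1)*(-8) + (-10)*(6) + (-3)*(6) = -86
C[1][0] = (-4)*(9) + (-5)*(0) + (9)*(-5) = -81
C[1][1] = (-4)*(5) + (-5)*(0) + (9)*(-3) = -47
C[1][2] = (-4)*(-8) + (-5)*(6) + (9)*(6) = 56
... (3 more cells)
= [[24, 14, -86], [-81, -47, 56], [41, 21, 24]]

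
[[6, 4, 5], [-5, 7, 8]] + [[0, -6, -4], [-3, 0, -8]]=[[6, -2, 1], [-8, 7, 0]]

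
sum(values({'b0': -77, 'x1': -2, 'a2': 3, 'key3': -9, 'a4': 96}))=(-77) + (-2) + 3 + (-9) + 96
= 11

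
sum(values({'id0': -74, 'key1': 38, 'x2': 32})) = -4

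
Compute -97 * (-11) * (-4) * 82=-349976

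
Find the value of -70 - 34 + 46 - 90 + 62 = -86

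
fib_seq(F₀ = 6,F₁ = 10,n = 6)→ [6, 10, 16, 26, 42, 68]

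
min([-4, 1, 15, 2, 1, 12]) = -4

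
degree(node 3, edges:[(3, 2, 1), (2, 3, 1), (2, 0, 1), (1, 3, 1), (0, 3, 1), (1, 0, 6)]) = 4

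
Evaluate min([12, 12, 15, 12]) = 12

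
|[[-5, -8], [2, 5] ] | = (-5)*(5) - (-8)*(2)
= -9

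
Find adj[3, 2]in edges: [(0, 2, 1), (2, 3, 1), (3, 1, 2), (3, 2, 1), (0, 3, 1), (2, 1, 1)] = 1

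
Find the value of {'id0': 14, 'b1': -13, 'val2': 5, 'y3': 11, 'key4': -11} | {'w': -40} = {'id0': 14, 'b1': -13, 'val2': 5, 'y3': 11, 'key4': -11, 'w': -40}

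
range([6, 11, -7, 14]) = 21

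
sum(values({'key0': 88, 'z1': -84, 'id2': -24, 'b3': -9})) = 88 + (-84) + (-24) + (-9)
= -29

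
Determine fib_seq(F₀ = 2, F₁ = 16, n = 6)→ F_2 = F_1 + F_0 = 18
F_3 = F_2 + F_1 = 34
F_4 = F_3 + F_2 = 52
...
= [2, 16, 18, 34, 52, 86]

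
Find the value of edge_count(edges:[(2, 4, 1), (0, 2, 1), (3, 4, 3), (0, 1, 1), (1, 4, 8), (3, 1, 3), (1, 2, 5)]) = 7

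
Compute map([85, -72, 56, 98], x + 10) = [95, -62, 66, 108]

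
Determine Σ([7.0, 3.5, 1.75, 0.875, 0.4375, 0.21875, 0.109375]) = 7.0 + 3.5 + 1.75 + 0.875 + 0.4375 + 0.21875 + 0.109375
= 13.890625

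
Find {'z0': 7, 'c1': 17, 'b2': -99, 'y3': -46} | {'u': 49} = {'z0': 7, 'c1': 17, 'b2': -99, 'y3': -46, 'u': 49}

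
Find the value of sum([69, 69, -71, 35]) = 69 + 69 + (-71) + 35
= 102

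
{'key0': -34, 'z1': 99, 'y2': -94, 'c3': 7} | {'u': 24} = {'key0': -34, 'z1': 99, 'y2': -94, 'c3': 7, 'u': 24}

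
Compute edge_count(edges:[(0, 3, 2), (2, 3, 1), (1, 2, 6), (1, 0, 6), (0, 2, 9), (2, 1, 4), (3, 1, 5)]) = 7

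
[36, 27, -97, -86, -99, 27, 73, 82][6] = 73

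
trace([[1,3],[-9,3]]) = 4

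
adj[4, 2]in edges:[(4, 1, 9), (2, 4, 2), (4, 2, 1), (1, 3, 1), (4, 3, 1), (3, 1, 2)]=1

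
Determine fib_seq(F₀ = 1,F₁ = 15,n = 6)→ F_2 = F_1 + F_0 = 16
F_3 = F_2 + F_1 = 31
F_4 = F_3 + F_2 = 47
...
= [1, 15, 16, 31, 47, 78]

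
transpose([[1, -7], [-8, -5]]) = [[1, -8], [-7, -5]]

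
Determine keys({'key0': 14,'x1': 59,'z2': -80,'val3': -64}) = ['key0', 'x1', 'z2', 'val3']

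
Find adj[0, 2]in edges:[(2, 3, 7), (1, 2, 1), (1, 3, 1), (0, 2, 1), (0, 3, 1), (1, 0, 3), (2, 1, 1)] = 1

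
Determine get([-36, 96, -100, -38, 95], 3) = -38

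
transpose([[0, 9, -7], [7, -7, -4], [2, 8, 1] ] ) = [[0, 7, 2], [9, -7, 8], [-7, -4, 1]]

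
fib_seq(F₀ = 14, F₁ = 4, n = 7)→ [14, 4, 18, 22, 40, 62, 102]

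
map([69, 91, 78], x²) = (69)²=4761, (91)²=8281, (78)²=6084
= [4761, 8281, 6084]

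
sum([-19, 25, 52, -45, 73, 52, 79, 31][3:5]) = 28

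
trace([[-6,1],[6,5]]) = -1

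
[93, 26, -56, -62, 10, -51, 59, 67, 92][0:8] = [93, 26, -56, -62, 10, -51, 59, 67]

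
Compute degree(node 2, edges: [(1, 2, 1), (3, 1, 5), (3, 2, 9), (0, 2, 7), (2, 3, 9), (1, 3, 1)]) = 4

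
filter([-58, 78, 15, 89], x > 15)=[78, 89]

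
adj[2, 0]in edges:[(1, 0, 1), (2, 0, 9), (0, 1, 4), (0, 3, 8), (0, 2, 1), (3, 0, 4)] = 9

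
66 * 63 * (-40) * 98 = -16299360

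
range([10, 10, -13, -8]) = 23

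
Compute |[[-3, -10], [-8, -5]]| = -65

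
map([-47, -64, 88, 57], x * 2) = -47*2=-94, -64*2=-128, 88*2=176, 57*2=114
= [-94, -128, 176, 114]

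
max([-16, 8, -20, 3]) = 8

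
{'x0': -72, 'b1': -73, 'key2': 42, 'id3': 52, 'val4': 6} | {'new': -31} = {'x0': -72, 'b1': -73, 'key2': 42, 'id3': 52, 'val4': 6, 'new': -31}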